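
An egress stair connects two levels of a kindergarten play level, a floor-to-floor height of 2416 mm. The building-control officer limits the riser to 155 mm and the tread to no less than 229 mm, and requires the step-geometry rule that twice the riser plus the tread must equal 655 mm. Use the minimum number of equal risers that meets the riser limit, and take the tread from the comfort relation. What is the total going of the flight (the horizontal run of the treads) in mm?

2416 / 155 = 15.59, so 16 risers are needed.
Each riser is 2416/16 = 151 mm (≤ 155 mm).
Tread T = 655 − 2 × 151 = 353 mm (≥ 229 mm).
Going = (16 − 1) × 353 = 5295 mm.

5295 mm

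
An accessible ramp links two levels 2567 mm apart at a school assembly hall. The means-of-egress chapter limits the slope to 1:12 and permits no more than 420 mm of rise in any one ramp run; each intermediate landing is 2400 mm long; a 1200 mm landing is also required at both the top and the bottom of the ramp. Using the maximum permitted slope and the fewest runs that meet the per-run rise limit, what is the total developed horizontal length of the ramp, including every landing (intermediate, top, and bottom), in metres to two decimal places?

47.60 m

2567 / 420 = 6.11, so 7 ramp runs are needed. That means 6 intermediate landings.
Ramp run (horizontal) at 1:12: 2567 × 12 = 30804 mm.
6 intermediate landings contribute 6 × 2400 = 14400 mm.
Top and bottom landings: 2 × 1200 = 2400 mm.
Total = 30804 + 14400 + 2400 = 47604 mm.
= 47.60 m.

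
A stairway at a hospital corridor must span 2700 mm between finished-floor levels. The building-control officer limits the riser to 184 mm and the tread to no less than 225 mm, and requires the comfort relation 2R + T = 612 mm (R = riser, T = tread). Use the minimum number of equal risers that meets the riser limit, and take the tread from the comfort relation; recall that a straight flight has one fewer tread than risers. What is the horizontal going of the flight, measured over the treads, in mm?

3528 mm

2700 / 184 = 14.67, so 15 risers are needed.
R = 2700 ÷ 15 = 180 mm.
T = 612 − 2·180 = 252 mm, which satisfies the 225 mm minimum.
Treads = 15 − 1 = 14; going = 14 × 252 = 3528 mm.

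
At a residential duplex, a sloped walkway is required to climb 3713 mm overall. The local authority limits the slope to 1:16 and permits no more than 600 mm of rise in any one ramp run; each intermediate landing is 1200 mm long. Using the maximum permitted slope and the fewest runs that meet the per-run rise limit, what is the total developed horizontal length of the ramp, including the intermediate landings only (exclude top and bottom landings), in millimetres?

⌈3713/600⌉ = 7 ramp runs. That means 6 intermediate landings.
Ramp run (horizontal) at 1:16: 3713 × 16 = 59408 mm.
6 intermediate landings contribute 6 × 1200 = 7200 mm.
Developed length = 59408 + 7200 = 66608 mm.

66608 mm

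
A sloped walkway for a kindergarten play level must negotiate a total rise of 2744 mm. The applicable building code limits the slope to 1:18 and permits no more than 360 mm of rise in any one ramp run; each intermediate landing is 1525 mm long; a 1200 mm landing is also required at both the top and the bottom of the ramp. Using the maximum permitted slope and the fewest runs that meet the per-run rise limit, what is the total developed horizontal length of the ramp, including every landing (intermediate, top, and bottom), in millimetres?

62467 mm

2744 / 360 = 7.622 → round up to 8 ramp runs. That means 7 intermediate landings.
Ramp run (horizontal) at 1:18: 2744 × 18 = 49392 mm.
Intermediate landings: 7 × 1525 = 10675 mm.
Top and bottom landings: 2 × 1200 = 2400 mm.
Total = 49392 + 10675 + 2400 = 62467 mm.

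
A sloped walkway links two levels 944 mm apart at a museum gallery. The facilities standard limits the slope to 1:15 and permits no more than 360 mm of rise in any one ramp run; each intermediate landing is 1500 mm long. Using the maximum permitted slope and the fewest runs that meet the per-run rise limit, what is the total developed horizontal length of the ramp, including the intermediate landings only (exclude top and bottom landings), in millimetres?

⌈944/360⌉ = 3 ramp runs. That means 2 intermediate landings.
Ramp run (horizontal) at 1:15: 944 × 15 = 14160 mm.
2 intermediate landings contribute 2 × 1500 = 3000 mm.
Developed length = 14160 + 3000 = 17160 mm.

17160 mm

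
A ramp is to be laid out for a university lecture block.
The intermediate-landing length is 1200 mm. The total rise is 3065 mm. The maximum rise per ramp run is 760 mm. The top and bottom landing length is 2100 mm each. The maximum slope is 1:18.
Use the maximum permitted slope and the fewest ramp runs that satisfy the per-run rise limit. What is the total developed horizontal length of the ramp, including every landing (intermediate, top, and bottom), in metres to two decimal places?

At most 760 each: 3065/760 = 4.03, giving 5 ramp runs. That means 4 intermediate landings.
Horizontal run for 3065 mm of rise at 1:18 is 3065 × 18 = 55170 mm.
Intermediate landings: 4 × 1200 = 4800 mm.
Top and bottom landings: 2 × 2100 = 4200 mm.
Total = 55170 + 4800 + 4200 = 64170 mm.
= 64.17 m.

64.17 m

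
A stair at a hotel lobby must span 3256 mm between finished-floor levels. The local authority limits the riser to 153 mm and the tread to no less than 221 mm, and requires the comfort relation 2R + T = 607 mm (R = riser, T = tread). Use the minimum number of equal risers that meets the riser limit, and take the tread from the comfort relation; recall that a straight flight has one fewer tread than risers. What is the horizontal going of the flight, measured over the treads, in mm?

At most 153 each: 3256/153 = 21.28, giving 22 risers.
R = 3256 ÷ 22 = 148 mm.
T = 607 − 2·148 = 311 mm, which satisfies the 221 mm minimum.
22 risers give 21 treads; going = 21 × 311 = 6531 mm.

6531 mm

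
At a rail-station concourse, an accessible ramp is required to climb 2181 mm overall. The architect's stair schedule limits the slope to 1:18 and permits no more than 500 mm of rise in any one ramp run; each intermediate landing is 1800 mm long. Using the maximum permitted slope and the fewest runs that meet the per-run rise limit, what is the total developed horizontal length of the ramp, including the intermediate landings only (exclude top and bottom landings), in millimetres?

At most 500 each: 2181/500 = 4.36, giving 5 ramp runs. That means 4 intermediate landings.
Horizontal run for 2181 mm of rise at 1:18 is 2181 × 18 = 39258 mm.
4 intermediate landings contribute 4 × 1800 = 7200 mm.
Total developed length = 39258 + 7200 = 46458 mm.

46458 mm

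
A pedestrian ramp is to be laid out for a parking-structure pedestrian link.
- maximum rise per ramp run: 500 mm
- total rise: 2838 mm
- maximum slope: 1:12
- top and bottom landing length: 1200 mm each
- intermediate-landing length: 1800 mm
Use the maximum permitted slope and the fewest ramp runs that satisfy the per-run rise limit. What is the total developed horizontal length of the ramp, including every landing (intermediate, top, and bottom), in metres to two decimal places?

45.46 m

At most 500 each: 2838/500 = 5.68, giving 6 ramp runs. That means 5 intermediate landings.
Ramp run (horizontal) at 1:12: 2838 × 12 = 34056 mm.
5 intermediate landings contribute 5 × 1800 = 9000 mm.
Top and bottom landings: 2 × 1200 = 2400 mm.
Total = 34056 + 9000 + 2400 = 45456 mm.
= 45.46 m.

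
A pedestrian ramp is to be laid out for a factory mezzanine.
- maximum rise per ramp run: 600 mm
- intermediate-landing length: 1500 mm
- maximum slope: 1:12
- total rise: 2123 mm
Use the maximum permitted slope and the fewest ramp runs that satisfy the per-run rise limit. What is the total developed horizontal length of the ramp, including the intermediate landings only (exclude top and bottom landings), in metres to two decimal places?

At most 600 each: 2123/600 = 3.54, giving 4 ramp runs. That means 3 intermediate landings.
Horizontal run for 2123 mm of rise at 1:12 is 2123 × 12 = 25476 mm.
3 intermediate landings contribute 3 × 1500 = 4500 mm.
Total developed length = 25476 + 4500 = 29976 mm.
= 29.98 m.

29.98 m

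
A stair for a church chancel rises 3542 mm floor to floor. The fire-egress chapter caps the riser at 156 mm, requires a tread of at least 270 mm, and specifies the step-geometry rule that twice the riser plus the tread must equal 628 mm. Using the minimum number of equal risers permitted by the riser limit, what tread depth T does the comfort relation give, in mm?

3542 / 156 = 22.71, so 23 risers are needed.
R = 3542 ÷ 23 = 154 mm.
Tread T = 628 − 2 × 154 = 320 mm (≥ 270 mm).

320 mm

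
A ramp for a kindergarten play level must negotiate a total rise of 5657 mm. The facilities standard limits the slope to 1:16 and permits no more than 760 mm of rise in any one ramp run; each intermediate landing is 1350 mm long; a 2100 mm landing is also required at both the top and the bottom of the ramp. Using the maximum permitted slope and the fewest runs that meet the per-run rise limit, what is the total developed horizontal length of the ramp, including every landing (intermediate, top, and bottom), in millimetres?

⌈5657/760⌉ = 8 ramp runs. That means 7 intermediate landings.
Ramp run (horizontal) at 1:16: 5657 × 16 = 90512 mm.
Intermediate landings: 7 × 1350 = 9450 mm.
Top and bottom landings: 2 × 2100 = 4200 mm.
Total = 90512 + 9450 + 4200 = 104162 mm.

104162 mm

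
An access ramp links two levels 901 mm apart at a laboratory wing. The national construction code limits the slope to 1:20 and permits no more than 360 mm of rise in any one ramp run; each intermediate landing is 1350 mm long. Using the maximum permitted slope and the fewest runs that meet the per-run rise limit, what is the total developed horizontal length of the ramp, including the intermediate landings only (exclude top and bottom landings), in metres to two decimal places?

20.72 m

⌈901/360⌉ = 3 ramp runs. That means 2 intermediate landings.
Horizontal run for 901 mm of rise at 1:20 is 901 × 20 = 18020 mm.
Intermediate landings: 2 × 1350 = 2700 mm.
Developed length = 18020 + 2700 = 20720 mm.
= 20.72 m.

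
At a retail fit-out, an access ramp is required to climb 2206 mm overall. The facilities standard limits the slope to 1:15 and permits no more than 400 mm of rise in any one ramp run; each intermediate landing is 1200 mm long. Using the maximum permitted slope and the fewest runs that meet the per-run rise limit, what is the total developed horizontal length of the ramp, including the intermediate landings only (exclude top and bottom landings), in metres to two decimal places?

⌈2206/400⌉ = 6 ramp runs. That means 5 intermediate landings.
Horizontal run for 2206 mm of rise at 1:15 is 2206 × 15 = 33090 mm.
5 intermediate landings contribute 5 × 1200 = 6000 mm.
Developed length = 33090 + 6000 = 39090 mm.
= 39.09 m.

39.09 m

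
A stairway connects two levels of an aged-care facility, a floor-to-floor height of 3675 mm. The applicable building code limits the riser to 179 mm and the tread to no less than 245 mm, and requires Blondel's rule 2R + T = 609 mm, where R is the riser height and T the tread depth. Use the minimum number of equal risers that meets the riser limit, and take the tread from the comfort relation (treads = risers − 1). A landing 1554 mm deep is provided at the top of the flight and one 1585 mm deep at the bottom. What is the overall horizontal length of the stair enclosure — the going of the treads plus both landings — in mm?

At most 179 each: 3675/179 = 20.53, giving 21 risers.
R = 3675 ÷ 21 = 175 mm.
From 2R + T = 609: T = 609 − 350 = 259 mm.
Going = (21 − 1) × 259 = 5180 mm.
Add landings: 5180 + 1554 + 1585 = 8319 mm.

8319 mm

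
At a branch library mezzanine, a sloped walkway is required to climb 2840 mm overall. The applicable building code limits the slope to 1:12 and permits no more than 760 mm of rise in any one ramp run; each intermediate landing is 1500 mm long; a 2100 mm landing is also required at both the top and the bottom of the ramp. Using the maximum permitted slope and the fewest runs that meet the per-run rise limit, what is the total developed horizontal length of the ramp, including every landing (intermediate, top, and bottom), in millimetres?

At most 760 each: 2840/760 = 3.74, giving 4 ramp runs. That means 3 intermediate landings.
Ramp run (horizontal) at 1:12: 2840 × 12 = 34080 mm.
Intermediate landings: 3 × 1500 = 4500 mm.
Top and bottom landings: 2 × 2100 = 4200 mm.
Total = 34080 + 4500 + 4200 = 42780 mm.

42780 mm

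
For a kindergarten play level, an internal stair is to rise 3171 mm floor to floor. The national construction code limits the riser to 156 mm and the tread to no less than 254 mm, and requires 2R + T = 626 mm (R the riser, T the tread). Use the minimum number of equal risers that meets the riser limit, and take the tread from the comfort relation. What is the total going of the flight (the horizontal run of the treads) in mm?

3171 / 156 = 20.33, so 21 risers are needed.
R = 3171 ÷ 21 = 151 mm.
Tread T = 626 − 2 × 151 = 324 mm (≥ 254 mm).
Going = (21 − 1) × 324 = 6480 mm.

6480 mm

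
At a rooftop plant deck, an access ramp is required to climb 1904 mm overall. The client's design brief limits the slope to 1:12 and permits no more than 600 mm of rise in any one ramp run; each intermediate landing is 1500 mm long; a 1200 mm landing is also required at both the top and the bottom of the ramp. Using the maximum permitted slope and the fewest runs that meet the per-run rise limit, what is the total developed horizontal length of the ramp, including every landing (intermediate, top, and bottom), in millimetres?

At most 600 each: 1904/600 = 3.17, giving 4 ramp runs. That means 3 intermediate landings.
Horizontal run for 1904 mm of rise at 1:12 is 1904 × 12 = 22848 mm.
Intermediate landings: 3 × 1500 = 4500 mm.
Top and bottom landings: 2 × 1200 = 2400 mm.
Total = 22848 + 4500 + 2400 = 29748 mm.

29748 mm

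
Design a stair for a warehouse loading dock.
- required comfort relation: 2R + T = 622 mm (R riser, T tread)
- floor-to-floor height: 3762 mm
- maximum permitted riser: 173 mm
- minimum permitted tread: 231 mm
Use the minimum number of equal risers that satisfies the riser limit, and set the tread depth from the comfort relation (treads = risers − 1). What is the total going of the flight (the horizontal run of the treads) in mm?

⌈3762/173⌉ = 22 risers.
Each riser is 3762/22 = 171 mm (≤ 173 mm).
T = 622 − 2·171 = 280 mm, which satisfies the 231 mm minimum.
Going = (22 − 1) × 280 = 5880 mm.

5880 mm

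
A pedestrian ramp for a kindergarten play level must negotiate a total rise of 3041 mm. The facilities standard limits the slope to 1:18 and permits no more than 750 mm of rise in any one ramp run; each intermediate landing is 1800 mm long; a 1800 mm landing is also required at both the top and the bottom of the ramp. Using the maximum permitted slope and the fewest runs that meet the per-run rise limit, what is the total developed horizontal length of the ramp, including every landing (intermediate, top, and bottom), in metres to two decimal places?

65.54 m

At most 750 each: 3041/750 = 4.05, giving 5 ramp runs. That means 4 intermediate landings.
Ramp run (horizontal) at 1:18: 3041 × 18 = 54738 mm.
4 intermediate landings contribute 4 × 1800 = 7200 mm.
Top and bottom landings: 2 × 1800 = 3600 mm.
Total = 54738 + 7200 + 3600 = 65538 mm.
= 65.54 m.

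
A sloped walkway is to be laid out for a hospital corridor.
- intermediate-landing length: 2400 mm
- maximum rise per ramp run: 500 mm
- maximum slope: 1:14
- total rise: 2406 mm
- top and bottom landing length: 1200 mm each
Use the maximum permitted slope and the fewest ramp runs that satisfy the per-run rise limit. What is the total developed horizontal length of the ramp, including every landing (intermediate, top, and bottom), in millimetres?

45684 mm

⌈2406/500⌉ = 5 ramp runs. That means 4 intermediate landings.
Horizontal run for 2406 mm of rise at 1:14 is 2406 × 14 = 33684 mm.
Intermediate landings: 4 × 2400 = 9600 mm.
Top and bottom landings: 2 × 1200 = 2400 mm.
Total = 33684 + 9600 + 2400 = 45684 mm.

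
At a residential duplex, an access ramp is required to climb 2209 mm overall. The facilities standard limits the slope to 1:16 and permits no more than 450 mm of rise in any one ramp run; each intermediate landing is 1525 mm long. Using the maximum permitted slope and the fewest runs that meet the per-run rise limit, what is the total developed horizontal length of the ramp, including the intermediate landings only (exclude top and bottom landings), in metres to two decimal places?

41.44 m

2209 / 450 = 4.909 → round up to 5 ramp runs. That means 4 intermediate landings.
Ramp run (horizontal) at 1:16: 2209 × 16 = 35344 mm.
4 intermediate landings contribute 4 × 1525 = 6100 mm.
Developed length = 35344 + 6100 = 41444 mm.
= 41.44 m.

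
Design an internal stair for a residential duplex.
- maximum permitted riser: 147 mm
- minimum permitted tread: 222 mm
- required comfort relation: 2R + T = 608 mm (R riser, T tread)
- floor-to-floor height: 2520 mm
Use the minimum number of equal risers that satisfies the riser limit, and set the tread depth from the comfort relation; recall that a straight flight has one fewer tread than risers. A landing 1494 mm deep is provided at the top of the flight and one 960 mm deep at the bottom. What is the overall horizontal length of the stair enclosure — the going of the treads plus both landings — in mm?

8030 mm

⌈2520/147⌉ = 18 risers.
Each riser is 2520/18 = 140 mm (≤ 147 mm).
T = 608 − 2·140 = 328 mm, which satisfies the 222 mm minimum.
Going = (18 − 1) × 328 = 5576 mm.
Add landings: 5576 + 1494 + 960 = 8030 mm.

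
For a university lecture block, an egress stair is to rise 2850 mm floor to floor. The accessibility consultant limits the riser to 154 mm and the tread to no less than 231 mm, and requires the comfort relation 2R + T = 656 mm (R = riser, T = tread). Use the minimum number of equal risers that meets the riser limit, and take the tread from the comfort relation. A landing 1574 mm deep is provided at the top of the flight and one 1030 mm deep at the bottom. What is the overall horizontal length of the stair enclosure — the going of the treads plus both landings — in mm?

9012 mm

At most 154 each: 2850/154 = 18.51, giving 19 risers.
R = 2850 ÷ 19 = 150 mm.
From 2R + T = 656: T = 656 − 300 = 356 mm.
Treads = 19 − 1 = 18; going = 18 × 356 = 6408 mm.
Add landings: 6408 + 1574 + 1030 = 9012 mm.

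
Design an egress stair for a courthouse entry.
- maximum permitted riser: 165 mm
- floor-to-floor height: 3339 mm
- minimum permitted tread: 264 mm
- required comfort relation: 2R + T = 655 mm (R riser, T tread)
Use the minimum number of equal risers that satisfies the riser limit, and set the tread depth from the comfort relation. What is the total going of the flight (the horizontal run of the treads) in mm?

At most 165 each: 3339/165 = 20.24, giving 21 risers.
Each riser is 3339/21 = 159 mm (≤ 165 mm).
T = 655 − 2·159 = 337 mm, which satisfies the 264 mm minimum.
Treads = 21 − 1 = 20; going = 20 × 337 = 6740 mm.

6740 mm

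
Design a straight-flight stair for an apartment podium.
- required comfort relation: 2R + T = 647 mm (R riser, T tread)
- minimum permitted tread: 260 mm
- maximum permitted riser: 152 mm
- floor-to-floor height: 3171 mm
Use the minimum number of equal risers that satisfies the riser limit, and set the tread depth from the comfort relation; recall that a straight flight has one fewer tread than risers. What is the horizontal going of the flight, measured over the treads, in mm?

3171 / 152 = 20.862 → round up to 21 risers.
R = 3171 ÷ 21 = 151 mm.
From 2R + T = 647: T = 647 − 302 = 345 mm.
Going = (21 − 1) × 345 = 6900 mm.

6900 mm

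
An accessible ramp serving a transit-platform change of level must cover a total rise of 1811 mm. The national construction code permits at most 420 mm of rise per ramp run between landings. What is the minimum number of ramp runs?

5 runs

⌈1811/420⌉ = 5 ramp runs.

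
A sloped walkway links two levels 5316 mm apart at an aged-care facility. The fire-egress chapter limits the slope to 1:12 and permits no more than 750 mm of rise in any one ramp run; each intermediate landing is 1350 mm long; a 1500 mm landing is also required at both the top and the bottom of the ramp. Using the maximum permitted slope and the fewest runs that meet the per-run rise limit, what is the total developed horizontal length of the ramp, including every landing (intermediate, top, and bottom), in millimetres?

76242 mm

At most 750 each: 5316/750 = 7.09, giving 8 ramp runs. That means 7 intermediate landings.
Horizontal run for 5316 mm of rise at 1:12 is 5316 × 12 = 63792 mm.
7 intermediate landings contribute 7 × 1350 = 9450 mm.
Top and bottom landings: 2 × 1500 = 3000 mm.
Total = 63792 + 9450 + 3000 = 76242 mm.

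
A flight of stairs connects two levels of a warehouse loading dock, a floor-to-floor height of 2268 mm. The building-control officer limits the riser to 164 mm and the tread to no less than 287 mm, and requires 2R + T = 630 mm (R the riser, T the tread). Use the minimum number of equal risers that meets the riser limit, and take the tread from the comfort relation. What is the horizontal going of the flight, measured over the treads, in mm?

3978 mm

At most 164 each: 2268/164 = 13.83, giving 14 risers.
Each riser is 2268/14 = 162 mm (≤ 164 mm).
T = 630 − 2·162 = 306 mm, which satisfies the 287 mm minimum.
Going = (14 − 1) × 306 = 3978 mm.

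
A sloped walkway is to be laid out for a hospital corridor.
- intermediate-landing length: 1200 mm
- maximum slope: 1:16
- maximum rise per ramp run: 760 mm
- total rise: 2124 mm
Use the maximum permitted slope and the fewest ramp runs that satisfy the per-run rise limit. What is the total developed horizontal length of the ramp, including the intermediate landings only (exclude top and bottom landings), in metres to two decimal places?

2124 / 760 = 2.795 → round up to 3 ramp runs. That means 2 intermediate landings.
Horizontal run for 2124 mm of rise at 1:16 is 2124 × 16 = 33984 mm.
Intermediate landings: 2 × 1200 = 2400 mm.
Developed length = 33984 + 2400 = 36384 mm.
= 36.38 m.

36.38 m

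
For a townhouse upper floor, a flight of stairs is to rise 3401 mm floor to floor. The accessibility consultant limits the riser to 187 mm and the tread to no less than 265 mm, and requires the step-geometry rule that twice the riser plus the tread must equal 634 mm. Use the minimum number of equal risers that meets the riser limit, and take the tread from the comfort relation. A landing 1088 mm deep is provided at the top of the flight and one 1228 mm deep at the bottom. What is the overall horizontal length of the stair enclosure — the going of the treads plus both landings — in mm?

⌈3401/187⌉ = 19 risers.
Riser R = 3401 / 19 = 179 mm, within the 187 mm limit.
From 2R + T = 634: T = 634 − 358 = 276 mm.
19 risers give 18 treads; going = 18 × 276 = 4968 mm.
Add landings: 4968 + 1088 + 1228 = 7284 mm.

7284 mm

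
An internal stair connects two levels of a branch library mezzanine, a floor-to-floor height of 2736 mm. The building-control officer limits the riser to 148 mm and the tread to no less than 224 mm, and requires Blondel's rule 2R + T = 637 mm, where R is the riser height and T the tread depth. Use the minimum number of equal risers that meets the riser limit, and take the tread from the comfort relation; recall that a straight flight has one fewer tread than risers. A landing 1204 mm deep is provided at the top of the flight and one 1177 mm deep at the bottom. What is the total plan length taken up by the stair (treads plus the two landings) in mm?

8663 mm

At most 148 each: 2736/148 = 18.49, giving 19 risers.
Each riser is 2736/19 = 144 mm (≤ 148 mm).
Tread T = 637 − 2 × 144 = 349 mm (≥ 224 mm).
Treads = 19 − 1 = 18; going = 18 × 349 = 6282 mm.
Enclosure = 6282 + 1204 + 1177 = 8663 mm.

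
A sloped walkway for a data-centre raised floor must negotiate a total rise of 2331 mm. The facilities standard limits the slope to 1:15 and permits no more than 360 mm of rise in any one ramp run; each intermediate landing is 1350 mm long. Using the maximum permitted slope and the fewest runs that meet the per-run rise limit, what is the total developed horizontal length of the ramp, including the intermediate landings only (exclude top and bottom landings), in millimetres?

43065 mm

2331 / 360 = 6.47, so 7 ramp runs are needed. That means 6 intermediate landings.
Ramp run (horizontal) at 1:15: 2331 × 15 = 34965 mm.
6 intermediate landings contribute 6 × 1350 = 8100 mm.
Total developed length = 34965 + 8100 = 43065 mm.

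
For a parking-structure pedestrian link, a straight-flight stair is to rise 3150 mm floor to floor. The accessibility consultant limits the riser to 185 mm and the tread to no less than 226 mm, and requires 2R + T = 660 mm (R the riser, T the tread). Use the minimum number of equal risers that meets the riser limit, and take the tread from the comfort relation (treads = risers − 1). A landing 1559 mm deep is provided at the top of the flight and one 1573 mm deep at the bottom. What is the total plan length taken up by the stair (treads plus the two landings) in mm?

8402 mm

3150 / 185 = 17.027 → round up to 18 risers.
R = 3150 ÷ 18 = 175 mm.
T = 660 − 2·175 = 310 mm, which satisfies the 226 mm minimum.
18 risers give 17 treads; going = 17 × 310 = 5270 mm.
Add landings: 5270 + 1559 + 1573 = 8402 mm.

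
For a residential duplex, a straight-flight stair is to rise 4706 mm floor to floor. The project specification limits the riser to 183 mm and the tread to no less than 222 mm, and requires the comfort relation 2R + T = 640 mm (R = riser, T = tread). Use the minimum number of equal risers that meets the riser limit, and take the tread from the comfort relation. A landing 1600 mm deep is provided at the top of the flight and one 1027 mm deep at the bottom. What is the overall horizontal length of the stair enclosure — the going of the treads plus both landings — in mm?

⌈4706/183⌉ = 26 risers.
Riser R = 4706 / 26 = 181 mm, within the 183 mm limit.
T = 640 − 2·181 = 278 mm, which satisfies the 222 mm minimum.
Treads = 26 − 1 = 25; going = 25 × 278 = 6950 mm.
Enclosure = 6950 + 1600 + 1027 = 9577 mm.

9577 mm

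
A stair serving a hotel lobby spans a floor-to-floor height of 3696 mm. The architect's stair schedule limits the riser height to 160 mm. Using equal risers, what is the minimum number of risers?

3696 / 160 = 23.100 → round up to 24 risers.

24 risers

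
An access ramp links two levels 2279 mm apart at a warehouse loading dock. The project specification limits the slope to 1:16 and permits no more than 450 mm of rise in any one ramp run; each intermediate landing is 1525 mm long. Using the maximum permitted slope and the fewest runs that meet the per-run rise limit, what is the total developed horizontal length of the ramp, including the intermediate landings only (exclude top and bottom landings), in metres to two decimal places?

⌈2279/450⌉ = 6 ramp runs. That means 5 intermediate landings.
Ramp run (horizontal) at 1:16: 2279 × 16 = 36464 mm.
Intermediate landings: 5 × 1525 = 7625 mm.
Developed length = 36464 + 7625 = 44089 mm.
= 44.09 m.

44.09 m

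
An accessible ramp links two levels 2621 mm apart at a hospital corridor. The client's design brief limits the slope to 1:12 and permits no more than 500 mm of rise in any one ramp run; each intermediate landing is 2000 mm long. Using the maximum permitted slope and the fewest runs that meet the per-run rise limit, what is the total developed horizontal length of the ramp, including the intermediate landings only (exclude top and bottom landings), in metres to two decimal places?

41.45 m

⌈2621/500⌉ = 6 ramp runs. That means 5 intermediate landings.
Horizontal run for 2621 mm of rise at 1:12 is 2621 × 12 = 31452 mm.
Intermediate landings: 5 × 2000 = 10000 mm.
Developed length = 31452 + 10000 = 41452 mm.
= 41.45 m.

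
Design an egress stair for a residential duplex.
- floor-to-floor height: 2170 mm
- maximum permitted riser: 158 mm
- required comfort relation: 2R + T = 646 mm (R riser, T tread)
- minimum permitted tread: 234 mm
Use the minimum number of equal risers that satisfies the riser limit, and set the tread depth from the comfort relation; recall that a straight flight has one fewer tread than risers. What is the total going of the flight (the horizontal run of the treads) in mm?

2170 / 158 = 13.734 → round up to 14 risers.
Each riser is 2170/14 = 155 mm (≤ 158 mm).
From 2R + T = 646: T = 646 − 310 = 336 mm.
14 risers give 13 treads; going = 13 × 336 = 4368 mm.

4368 mm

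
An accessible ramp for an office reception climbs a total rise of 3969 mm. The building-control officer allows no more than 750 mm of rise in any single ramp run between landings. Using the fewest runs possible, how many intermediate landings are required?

5 intermediate landings

3969 / 750 = 5.292 → round up to 6 ramp runs.
6 runs are separated by 5 intermediate landings.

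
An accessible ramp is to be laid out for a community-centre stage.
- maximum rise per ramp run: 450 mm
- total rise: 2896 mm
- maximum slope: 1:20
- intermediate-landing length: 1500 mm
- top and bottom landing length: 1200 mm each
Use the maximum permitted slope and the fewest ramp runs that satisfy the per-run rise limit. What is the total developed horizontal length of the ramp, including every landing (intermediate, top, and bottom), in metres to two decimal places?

2896 / 450 = 6.44, so 7 ramp runs are needed. That means 6 intermediate landings.
Horizontal run for 2896 mm of rise at 1:20 is 2896 × 20 = 57920 mm.
Intermediate landings: 6 × 1500 = 9000 mm.
Top and bottom landings: 2 × 1200 = 2400 mm.
Total = 57920 + 9000 + 2400 = 69320 mm.
= 69.32 m.

69.32 m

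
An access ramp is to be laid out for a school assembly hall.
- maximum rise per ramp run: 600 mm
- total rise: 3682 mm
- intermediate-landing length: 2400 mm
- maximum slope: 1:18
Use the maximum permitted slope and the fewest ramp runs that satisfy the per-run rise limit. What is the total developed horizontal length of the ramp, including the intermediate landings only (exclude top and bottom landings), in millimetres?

80676 mm

3682 / 600 = 6.137 → round up to 7 ramp runs. That means 6 intermediate landings.
Horizontal run for 3682 mm of rise at 1:18 is 3682 × 18 = 66276 mm.
6 intermediate landings contribute 6 × 2400 = 14400 mm.
Total developed length = 66276 + 14400 = 80676 mm.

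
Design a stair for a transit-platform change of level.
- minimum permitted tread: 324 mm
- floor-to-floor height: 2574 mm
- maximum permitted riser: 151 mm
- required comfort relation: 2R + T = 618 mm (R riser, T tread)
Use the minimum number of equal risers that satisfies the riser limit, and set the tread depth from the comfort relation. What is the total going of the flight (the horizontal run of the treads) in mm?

5644 mm

At most 151 each: 2574/151 = 17.05, giving 18 risers.
Riser R = 2574 / 18 = 143 mm, within the 151 mm limit.
Tread T = 618 − 2 × 143 = 332 mm (≥ 324 mm).
Treads = 18 − 1 = 17; going = 17 × 332 = 5644 mm.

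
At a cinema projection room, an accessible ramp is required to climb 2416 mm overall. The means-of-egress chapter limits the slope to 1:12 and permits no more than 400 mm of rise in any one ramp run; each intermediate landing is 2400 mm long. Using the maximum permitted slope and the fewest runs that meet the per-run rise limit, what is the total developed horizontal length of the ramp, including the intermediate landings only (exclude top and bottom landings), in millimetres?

2416 / 400 = 6.040 → round up to 7 ramp runs. That means 6 intermediate landings.
Horizontal run for 2416 mm of rise at 1:12 is 2416 × 12 = 28992 mm.
Intermediate landings: 6 × 2400 = 14400 mm.
Developed length = 28992 + 14400 = 43392 mm.

43392 mm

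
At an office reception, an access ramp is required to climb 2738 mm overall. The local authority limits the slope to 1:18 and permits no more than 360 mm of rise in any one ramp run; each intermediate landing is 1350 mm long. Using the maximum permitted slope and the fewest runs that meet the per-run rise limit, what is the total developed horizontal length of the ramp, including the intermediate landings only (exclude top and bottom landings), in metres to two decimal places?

2738 / 360 = 7.606 → round up to 8 ramp runs. That means 7 intermediate landings.
Ramp run (horizontal) at 1:18: 2738 × 18 = 49284 mm.
7 intermediate landings contribute 7 × 1350 = 9450 mm.
Developed length = 49284 + 9450 = 58734 mm.
= 58.73 m.

58.73 m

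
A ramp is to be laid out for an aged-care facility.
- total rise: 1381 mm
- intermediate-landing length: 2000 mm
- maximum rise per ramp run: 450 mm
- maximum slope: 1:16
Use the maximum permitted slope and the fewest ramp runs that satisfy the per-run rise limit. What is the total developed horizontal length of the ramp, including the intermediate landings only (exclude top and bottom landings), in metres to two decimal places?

1381 / 450 = 3.07, so 4 ramp runs are needed. That means 3 intermediate landings.
Horizontal run for 1381 mm of rise at 1:16 is 1381 × 16 = 22096 mm.
Intermediate landings: 3 × 2000 = 6000 mm.
Total developed length = 22096 + 6000 = 28096 mm.
= 28.10 m.

28.10 m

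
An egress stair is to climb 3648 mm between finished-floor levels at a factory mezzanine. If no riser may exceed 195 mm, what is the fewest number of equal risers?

19 risers

⌈3648/195⌉ = 19 risers.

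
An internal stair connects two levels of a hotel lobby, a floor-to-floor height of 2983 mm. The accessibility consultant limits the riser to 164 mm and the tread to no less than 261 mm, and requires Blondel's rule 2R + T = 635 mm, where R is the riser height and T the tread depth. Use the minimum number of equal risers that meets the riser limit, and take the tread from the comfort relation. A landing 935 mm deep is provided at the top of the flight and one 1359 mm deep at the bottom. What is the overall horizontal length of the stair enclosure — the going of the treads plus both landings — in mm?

8072 mm

2983 / 164 = 18.19, so 19 risers are needed.
Each riser is 2983/19 = 157 mm (≤ 164 mm).
From 2R + T = 635: T = 635 − 314 = 321 mm.
Treads = 19 − 1 = 18; going = 18 × 321 = 5778 mm.
Enclosure = 5778 + 935 + 1359 = 8072 mm.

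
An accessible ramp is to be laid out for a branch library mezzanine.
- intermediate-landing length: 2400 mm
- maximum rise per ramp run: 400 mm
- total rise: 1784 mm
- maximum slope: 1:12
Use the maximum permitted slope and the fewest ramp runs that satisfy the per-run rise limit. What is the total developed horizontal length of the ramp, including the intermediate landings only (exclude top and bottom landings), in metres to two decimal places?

31.01 m

1784 / 400 = 4.460 → round up to 5 ramp runs. That means 4 intermediate landings.
Ramp run (horizontal) at 1:12: 1784 × 12 = 21408 mm.
4 intermediate landings contribute 4 × 2400 = 9600 mm.
Developed length = 21408 + 9600 = 31008 mm.
= 31.01 m.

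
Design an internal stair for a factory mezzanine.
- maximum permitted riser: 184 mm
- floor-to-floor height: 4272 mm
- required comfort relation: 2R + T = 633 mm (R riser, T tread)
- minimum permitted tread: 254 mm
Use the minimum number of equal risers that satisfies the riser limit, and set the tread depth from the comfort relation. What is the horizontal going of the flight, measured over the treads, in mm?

4272 / 184 = 23.217 → round up to 24 risers.
R = 4272 ÷ 24 = 178 mm.
T = 633 − 2·178 = 277 mm, which satisfies the 254 mm minimum.
24 risers give 23 treads; going = 23 × 277 = 6371 mm.

6371 mm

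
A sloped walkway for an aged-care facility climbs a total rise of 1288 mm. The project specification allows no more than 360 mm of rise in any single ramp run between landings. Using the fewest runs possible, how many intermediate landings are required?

3 intermediate landings

At most 360 each: 1288/360 = 3.58, giving 4 ramp runs.
4 runs are separated by 3 intermediate landings.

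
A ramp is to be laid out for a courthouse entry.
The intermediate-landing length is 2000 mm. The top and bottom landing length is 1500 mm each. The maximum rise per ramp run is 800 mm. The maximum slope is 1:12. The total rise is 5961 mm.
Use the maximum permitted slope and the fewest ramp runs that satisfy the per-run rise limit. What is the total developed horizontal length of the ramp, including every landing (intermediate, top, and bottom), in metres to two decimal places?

5961 / 800 = 7.451 → round up to 8 ramp runs. That means 7 intermediate landings.
Horizontal run for 5961 mm of rise at 1:12 is 5961 × 12 = 71532 mm.
7 intermediate landings contribute 7 × 2000 = 14000 mm.
Top and bottom landings: 2 × 1500 = 3000 mm.
Total = 71532 + 14000 + 3000 = 88532 mm.
= 88.53 m.

88.53 m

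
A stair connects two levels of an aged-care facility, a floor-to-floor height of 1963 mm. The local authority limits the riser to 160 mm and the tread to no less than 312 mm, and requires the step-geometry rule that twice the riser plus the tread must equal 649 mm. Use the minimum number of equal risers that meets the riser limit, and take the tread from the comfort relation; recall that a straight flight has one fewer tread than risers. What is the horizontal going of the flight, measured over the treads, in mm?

4164 mm

At most 160 each: 1963/160 = 12.27, giving 13 risers.
Each riser is 1963/13 = 151 mm (≤ 160 mm).
From 2R + T = 649: T = 649 − 302 = 347 mm.
Going = (13 − 1) × 347 = 4164 mm.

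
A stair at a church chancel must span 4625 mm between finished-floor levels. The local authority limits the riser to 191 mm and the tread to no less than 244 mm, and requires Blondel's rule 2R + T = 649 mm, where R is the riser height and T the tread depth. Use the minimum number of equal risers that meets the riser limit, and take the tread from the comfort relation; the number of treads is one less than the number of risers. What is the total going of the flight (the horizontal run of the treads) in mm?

6696 mm

⌈4625/191⌉ = 25 risers.
R = 4625 ÷ 25 = 185 mm.
T = 649 − 2·185 = 279 mm, which satisfies the 244 mm minimum.
Treads = 25 − 1 = 24; going = 24 × 279 = 6696 mm.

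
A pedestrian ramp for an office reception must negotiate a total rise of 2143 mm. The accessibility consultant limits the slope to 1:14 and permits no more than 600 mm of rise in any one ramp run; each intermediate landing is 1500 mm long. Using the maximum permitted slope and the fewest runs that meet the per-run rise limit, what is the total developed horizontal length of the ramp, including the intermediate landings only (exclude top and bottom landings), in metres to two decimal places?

At most 600 each: 2143/600 = 3.57, giving 4 ramp runs. That means 3 intermediate landings.
Horizontal run for 2143 mm of rise at 1:14 is 2143 × 14 = 30002 mm.
Intermediate landings: 3 × 1500 = 4500 mm.
Total developed length = 30002 + 4500 = 34502 mm.
= 34.50 m.

34.50 m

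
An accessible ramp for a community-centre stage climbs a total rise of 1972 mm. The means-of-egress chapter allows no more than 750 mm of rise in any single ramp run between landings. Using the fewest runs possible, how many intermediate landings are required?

1972 / 750 = 2.63, so 3 ramp runs are needed.
3 runs are separated by 2 intermediate landings.

2 intermediate landings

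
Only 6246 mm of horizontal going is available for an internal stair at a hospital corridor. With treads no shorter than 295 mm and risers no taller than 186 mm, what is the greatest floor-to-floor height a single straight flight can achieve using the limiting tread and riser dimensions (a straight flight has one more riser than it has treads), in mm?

4092 mm

6246 / 295 = 21.17, so 21 treads fit.
Risers = treads + 1 = 22.
Maximum height = 22 × 186 = 4092 mm.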